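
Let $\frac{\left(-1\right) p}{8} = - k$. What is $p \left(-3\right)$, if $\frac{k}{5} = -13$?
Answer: $1560$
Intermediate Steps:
$k = -65$ ($k = 5 \left(-13\right) = -65$)
$p = -520$ ($p = - 8 \left(\left(-1\right) \left(-65\right)\right) = \left(-8\right) 65 = -520$)
$p \left(-3\right) = \left(-520\right) \left(-3\right) = 1560$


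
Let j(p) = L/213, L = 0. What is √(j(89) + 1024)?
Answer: 32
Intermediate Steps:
j(p) = 0 (j(p) = 0/213 = 0*(1/213) = 0)
√(j(89) + 1024) = √(0 + 1024) = √1024 = 32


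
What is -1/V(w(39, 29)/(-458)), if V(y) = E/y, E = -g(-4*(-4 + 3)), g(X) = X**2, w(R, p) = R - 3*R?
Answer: 39/3664 ≈ 0.010644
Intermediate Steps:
w(R, p) = -2*R
E = -16 (E = -(-4*(-4 + 3))**2 = -(-4*(-1))**2 = -1*4**2 = -1*16 = -16)
V(y) = -16/y
-1/V(w(39, 29)/(-458)) = -1/((-16/(-2*39/(-458)))) = -1/((-16/((-78*(-1/458))))) = -1/((-16/39/229)) = -1/((-16*229/39)) = -1/(-3664/39) = -1*(-39/3664) = 39/3664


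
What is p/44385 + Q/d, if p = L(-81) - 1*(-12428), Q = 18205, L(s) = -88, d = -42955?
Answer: -91889/630267 ≈ -0.14579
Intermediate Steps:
p = 12340 (p = -88 - 1*(-12428) = -88 + 12428 = 12340)
p/44385 + Q/d = 12340/44385 + 18205/(-42955) = 12340*(1/44385) + 18205*(-1/42955) = 2468/8877 - 331/781 = -91889/630267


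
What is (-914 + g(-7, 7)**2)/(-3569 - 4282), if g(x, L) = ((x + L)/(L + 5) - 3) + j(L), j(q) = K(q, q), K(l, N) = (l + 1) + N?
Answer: 770/7851 ≈ 0.098077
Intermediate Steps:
K(l, N) = 1 + N + l (K(l, N) = (1 + l) + N = 1 + N + l)
j(q) = 1 + 2*q (j(q) = 1 + q + q = 1 + 2*q)
g(x, L) = -2 + 2*L + (L + x)/(5 + L) (g(x, L) = ((x + L)/(L + 5) - 3) + (1 + 2*L) = ((L + x)/(5 + L) - 3) + (1 + 2*L) = (-3 + (L + x)/(5 + L)) + (1 + 2*L) = -2 + 2*L + (L + x)/(5 + L))
(-914 + g(-7, 7)**2)/(-3569 - 4282) = (-914 + ((-10 - 7 + 2*7**2 + 9*7)/(5 + 7))**2)/(-3569 - 4282) = (-914 + ((-10 - 7 + 2*49 + 63)/12)**2)/(-7851) = (-914 + ((-10 - 7 + 98 + 63)/12)**2)*(-1/7851) = (-914 + ((1/12)*144)**2)*(-1/7851) = (-914 + 12**2)*(-1/7851) = (-914 + 144)*(-1/7851) = -770*(-1/7851) = 770/7851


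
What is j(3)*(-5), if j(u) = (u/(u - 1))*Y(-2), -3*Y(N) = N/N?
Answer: 5/2 ≈ 2.5000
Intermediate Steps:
Y(N) = -1/3 (Y(N) = -N/(3*N) = -1/3*1 = -1/3)
j(u) = -u/(3*(-1 + u)) (j(u) = (u/(u - 1))*(-1/3) = (u/(-1 + u))*(-1/3) = -u/(3*(-1 + u)))
j(3)*(-5) = -1*3/(-3 + 3*3)*(-5) = -1*3/(-3 + 9)*(-5) = -1*3/6*(-5) = -1*3*1/6*(-5) = -1/2*(-5) = 5/2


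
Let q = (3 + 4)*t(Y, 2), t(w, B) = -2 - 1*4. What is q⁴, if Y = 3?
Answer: 3111696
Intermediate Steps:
t(w, B) = -6 (t(w, B) = -2 - 4 = -6)
q = -42 (q = (3 + 4)*(-6) = 7*(-6) = -42)
q⁴ = (-42)⁴ = 3111696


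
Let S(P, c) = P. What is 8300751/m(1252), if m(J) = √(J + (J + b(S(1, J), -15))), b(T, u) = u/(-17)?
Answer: 8300751*√723911/42583 ≈ 1.6585e+5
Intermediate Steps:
b(T, u) = -u/17 (b(T, u) = u*(-1/17) = -u/17)
m(J) = √(15/17 + 2*J) (m(J) = √(J + (J - 1/17*(-15))) = √(J + (J + 15/17)) = √(J + (15/17 + J)) = √(15/17 + 2*J))
8300751/m(1252) = 8300751/((√(255 + 578*1252)/17)) = 8300751/((√(255 + 723656)/17)) = 8300751/((√723911/17)) = 8300751*(√723911/42583) = 8300751*√723911/42583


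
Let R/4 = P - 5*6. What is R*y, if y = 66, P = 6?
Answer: -6336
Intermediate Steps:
R = -96 (R = 4*(6 - 5*6) = 4*(6 - 30) = 4*(-24) = -96)
R*y = -96*66 = -6336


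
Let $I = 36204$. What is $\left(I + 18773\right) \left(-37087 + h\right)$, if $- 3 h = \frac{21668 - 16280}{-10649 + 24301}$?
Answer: $- \frac{6958899597260}{3413} \approx -2.0389 \cdot 10^{9}$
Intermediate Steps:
$h = - \frac{449}{3413}$ ($h = - \frac{\left(21668 - 16280\right) \frac{1}{-10649 + 24301}}{3} = - \frac{5388 \cdot \frac{1}{13652}}{3} = \left(- \frac{1}{3}\right) \frac{1347}{3413} = - \frac{449}{3413} \approx -0.13156$)
$\left(I + 18773\right) \left(-37087 + h\right) = \left(36204 + 18773\right) \left(-37087 - \frac{449}{3413}\right) = 54977 \left(- \frac{126578380}{3413}\right) = - \frac{6958899597260}{3413}$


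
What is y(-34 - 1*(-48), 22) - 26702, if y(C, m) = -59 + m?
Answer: -26739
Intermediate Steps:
y(-34 - 1*(-48), 22) - 26702 = (-59 + 22) - 26702 = -37 - 26702 = -26739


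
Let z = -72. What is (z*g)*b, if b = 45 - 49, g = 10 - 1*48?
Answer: -10944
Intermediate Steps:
g = -38 (g = 10 - 48 = -38)
b = -4
(z*g)*b = -72*(-38)*(-4) = 2736*(-4) = -10944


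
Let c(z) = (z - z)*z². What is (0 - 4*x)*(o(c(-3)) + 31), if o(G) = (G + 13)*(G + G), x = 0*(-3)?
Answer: 0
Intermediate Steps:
c(z) = 0 (c(z) = 0*z² = 0)
x = 0
o(G) = 2*G*(13 + G) (o(G) = (13 + G)*(2*G) = 2*G*(13 + G))
(0 - 4*x)*(o(c(-3)) + 31) = (0 - 4*0)*(2*0*(13 + 0) + 31) = (0 + 0)*(2*0*13 + 31) = 0*(0 + 31) = 0*31 = 0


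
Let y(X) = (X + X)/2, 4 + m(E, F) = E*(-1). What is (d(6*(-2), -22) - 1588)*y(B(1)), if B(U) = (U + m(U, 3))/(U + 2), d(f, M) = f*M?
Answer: 5296/3 ≈ 1765.3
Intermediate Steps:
d(f, M) = M*f
m(E, F) = -4 - E (m(E, F) = -4 + E*(-1) = -4 - E)
B(U) = -4/(2 + U) (B(U) = (U + (-4 - U))/(U + 2) = -4/(2 + U))
y(X) = X (y(X) = (2*X)*(1/2) = X)
(d(6*(-2), -22) - 1588)*y(B(1)) = (-132*(-2) - 1588)*(-4/(2 + 1)) = (-22*(-12) - 1588)*(-4/3) = (264 - 1588)*(-4*1/3) = -1324*(-4/3) = 5296/3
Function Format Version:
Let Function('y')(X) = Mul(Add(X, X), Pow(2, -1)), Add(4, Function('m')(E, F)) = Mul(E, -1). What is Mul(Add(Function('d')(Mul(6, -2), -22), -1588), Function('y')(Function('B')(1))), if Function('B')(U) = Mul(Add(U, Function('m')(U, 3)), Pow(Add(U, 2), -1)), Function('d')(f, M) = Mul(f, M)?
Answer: Rational(5296, 3) ≈ 1765.3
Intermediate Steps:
Function('d')(f, M) = Mul(M, f)
Function('m')(E, F) = Add(-4, Mul(-1, E)) (Function('m')(E, F) = Add(-4, Mul(E, -1)) = Add(-4, Mul(-1, E)))
Function('B')(U) = Mul(-4, Pow(Add(2, U), -1)) (Function('B')(U) = Mul(Add(U, Add(-4, Mul(-1, U))), Pow(Add(U, 2), -1)) = Mul(-4, Pow(Add(2, U), -1)))
Function('y')(X) = X (Function('y')(X) = Mul(Mul(2, X), Rational(1, 2)) = X)
Mul(Add(Function('d')(Mul(6, -2), -22), -1588), Function('y')(Function('B')(1))) = Mul(Add(Mul(-22, Mul(6, -2)), -1588), Mul(-4, Pow(Add(2, 1), -1))) = Mul(Add(Mul(-22, -12), -1588), Mul(-4, Pow(3, -1))) = Mul(Add(264, -1588), Mul(-4, Rational(1, 3))) = Mul(-1324, Rational(-4, 3)) = Rational(5296, 3)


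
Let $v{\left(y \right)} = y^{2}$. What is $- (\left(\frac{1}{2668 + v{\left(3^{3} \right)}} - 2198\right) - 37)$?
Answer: $\frac{7592294}{3397} \approx 2235.0$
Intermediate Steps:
$- (\left(\frac{1}{2668 + v{\left(3^{3} \right)}} - 2198\right) - 37) = - (\left(\frac{1}{2668 + \left(3^{3}\right)^{2}} - 2198\right) - 37) = - (\left(\frac{1}{2668 + 27^{2}} - 2198\right) - 37) = - (\left(\frac{1}{2668 + 729} - 2198\right) - 37) = - (\left(\frac{1}{3397} - 2198\right) - 37) = - (- \frac{7466605}{3397} - 37) = \left(-1\right) \left(- \frac{7592294}{3397}\right) = \frac{7592294}{3397}$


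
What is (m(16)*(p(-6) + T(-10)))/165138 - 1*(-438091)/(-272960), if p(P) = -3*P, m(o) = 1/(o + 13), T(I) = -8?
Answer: -1049007972791/653602992960 ≈ -1.6050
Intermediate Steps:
m(o) = 1/(13 + o)
(m(16)*(p(-6) + T(-10)))/165138 - 1*(-438091)/(-272960) = ((-3*(-6) - 8)/(13 + 16))/165138 - 1*(-438091)/(-272960) = ((18 - 8)/29)*(1/165138) + 438091*(-1/272960) = ((1/29)*10)*(1/165138) - 438091/272960 = (10/29)*(1/165138) - 438091/272960 = 5/2394501 - 438091/272960 = -1049007972791/653602992960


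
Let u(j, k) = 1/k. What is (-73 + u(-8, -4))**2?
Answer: 85849/16 ≈ 5365.6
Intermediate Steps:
(-73 + u(-8, -4))**2 = (-73 + 1/(-4))**2 = (-73 - 1/4)**2 = (-293/4)**2 = 85849/16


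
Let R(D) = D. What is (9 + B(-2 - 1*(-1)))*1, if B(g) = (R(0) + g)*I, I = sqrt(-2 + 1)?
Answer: 9 - I ≈ 9.0 - 1.0*I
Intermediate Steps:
I
B(g) = I*g (B(g) = (0 + g)*I = g*I = I*g)
(9 + B(-2 - 1*(-1)))*1 = (9 + I*(-2 - 1*(-1)))*1 = (9 + I*(-2 + 1))*1 = (9 + I*(-1))*1 = (9 - I)*1 = 9 - I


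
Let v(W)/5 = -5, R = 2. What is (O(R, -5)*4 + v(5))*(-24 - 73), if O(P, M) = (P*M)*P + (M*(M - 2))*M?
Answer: 78085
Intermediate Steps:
O(P, M) = M*P² + M²*(-2 + M) (O(P, M) = (M*P)*P + (M*(-2 + M))*M = M*P² + M²*(-2 + M))
v(W) = -25 (v(W) = 5*(-5) = -25)
(O(R, -5)*4 + v(5))*(-24 - 73) = (-5*((-5)² + 2² - 2*(-5))*4 - 25)*(-24 - 73) = (-5*(25 + 4 + 10)*4 - 25)*(-97) = (-5*39*4 - 25)*(-97) = (-195*4 - 25)*(-97) = (-780 - 25)*(-97) = -805*(-97) = 78085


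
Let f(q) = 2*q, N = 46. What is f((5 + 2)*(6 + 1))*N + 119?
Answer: 4627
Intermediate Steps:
f((5 + 2)*(6 + 1))*N + 119 = (2*((5 + 2)*(6 + 1)))*46 + 119 = (2*(7*7))*46 + 119 = (2*49)*46 + 119 = 98*46 + 119 = 4508 + 119 = 4627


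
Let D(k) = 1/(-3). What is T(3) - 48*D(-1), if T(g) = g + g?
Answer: 22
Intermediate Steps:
D(k) = -⅓
T(g) = 2*g
T(3) - 48*D(-1) = 2*3 - 48*(-⅓) = 6 + 16 = 22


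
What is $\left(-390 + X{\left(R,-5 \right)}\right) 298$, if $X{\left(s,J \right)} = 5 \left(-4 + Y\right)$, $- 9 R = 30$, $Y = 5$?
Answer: $-114730$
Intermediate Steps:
$R = - \frac{10}{3}$ ($R = \left(- \frac{1}{9}\right) 30 = - \frac{10}{3} \approx -3.3333$)
$X{\left(s,J \right)} = 5$ ($X{\left(s,J \right)} = 5 \left(-4 + 5\right) = 5 \cdot 1 = 5$)
$\left(-390 + X{\left(R,-5 \right)}\right) 298 = \left(-390 + 5\right) 298 = \left(-385\right) 298 = -114730$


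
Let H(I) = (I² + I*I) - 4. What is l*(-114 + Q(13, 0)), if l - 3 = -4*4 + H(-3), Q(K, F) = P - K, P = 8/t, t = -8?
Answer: -128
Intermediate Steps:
P = -1 (P = 8/(-8) = 8*(-⅛) = -1)
H(I) = -4 + 2*I² (H(I) = (I² + I²) - 4 = 2*I² - 4 = -4 + 2*I²)
Q(K, F) = -1 - K
l = 1 (l = 3 + (-4*4 + (-4 + 2*(-3)²)) = 3 + (-16 + (-4 + 2*9)) = 3 + (-16 + (-4 + 18)) = 3 + (-16 + 14) = 3 - 2 = 1)
l*(-114 + Q(13, 0)) = 1*(-114 + (-1 - 1*13)) = 1*(-114 + (-1 - 13)) = 1*(-114 - 14) = 1*(-128) = -128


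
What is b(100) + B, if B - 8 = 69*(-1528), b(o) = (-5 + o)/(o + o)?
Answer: -4216941/40 ≈ -1.0542e+5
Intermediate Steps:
b(o) = (-5 + o)/(2*o) (b(o) = (-5 + o)/((2*o)) = (-5 + o)*(1/(2*o)) = (-5 + o)/(2*o))
B = -105424 (B = 8 + 69*(-1528) = 8 - 105432 = -105424)
b(100) + B = (½)*(-5 + 100)/100 - 105424 = (½)*(1/100)*95 - 105424 = 19/40 - 105424 = -4216941/40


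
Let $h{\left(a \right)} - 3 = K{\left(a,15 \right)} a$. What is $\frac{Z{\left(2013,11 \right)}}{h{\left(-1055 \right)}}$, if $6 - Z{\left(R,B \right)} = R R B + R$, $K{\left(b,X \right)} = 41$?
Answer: $\frac{22287933}{21626} \approx 1030.6$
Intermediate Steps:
$Z{\left(R,B \right)} = 6 - R - B R^{2}$ ($Z{\left(R,B \right)} = 6 - \left(R R B + R\right) = 6 - \left(R^{2} B + R\right) = 6 - \left(B R^{2} + R\right) = 6 - \left(R + B R^{2}\right) = 6 - R - B R^{2}$)
$h{\left(a \right)} = 3 + 41 a$
$\frac{Z{\left(2013,11 \right)}}{h{\left(-1055 \right)}} = \frac{6 - 2013 - 11 \cdot 2013^{2}}{3 + 41 \left(-1055\right)} = \frac{6 - 2013 - 11 \cdot 4052169}{3 - 43255} = \frac{6 - 2013 - 44573859}{-43252} = \left(-44575866\right) \left(- \frac{1}{43252}\right) = \frac{22287933}{21626}$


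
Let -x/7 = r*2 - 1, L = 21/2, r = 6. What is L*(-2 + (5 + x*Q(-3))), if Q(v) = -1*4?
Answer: 6531/2 ≈ 3265.5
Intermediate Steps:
L = 21/2 (L = 21*(½) = 21/2 ≈ 10.500)
x = -77 (x = -7*(6*2 - 1) = -7*(12 - 1) = -7*11 = -77)
Q(v) = -4
L*(-2 + (5 + x*Q(-3))) = 21*(-2 + (5 - 77*(-4)))/2 = 21*(-2 + (5 + 308))/2 = 21*(-2 + 313)/2 = (21/2)*311 = 6531/2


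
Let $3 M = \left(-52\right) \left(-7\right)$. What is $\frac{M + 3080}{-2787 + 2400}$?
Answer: $- \frac{9604}{1161} \approx -8.2722$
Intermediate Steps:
$M = \frac{364}{3}$ ($M = \frac{\left(-52\right) \left(-7\right)}{3} = \frac{1}{3} \cdot 364 = \frac{364}{3} \approx 121.33$)
$\frac{M + 3080}{-2787 + 2400} = \frac{\frac{364}{3} + 3080}{-2787 + 2400} = \frac{9604}{3 \left(-387\right)} = \frac{9604}{3} \left(- \frac{1}{387}\right) = - \frac{9604}{1161}$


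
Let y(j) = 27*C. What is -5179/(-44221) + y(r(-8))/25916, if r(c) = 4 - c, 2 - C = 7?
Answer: 128249129/1146031436 ≈ 0.11191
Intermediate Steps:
C = -5 (C = 2 - 1*7 = 2 - 7 = -5)
y(j) = -135 (y(j) = 27*(-5) = -135)
-5179/(-44221) + y(r(-8))/25916 = -5179/(-44221) - 135/25916 = -5179*(-1/44221) - 135*1/25916 = 5179/44221 - 135/25916 = 128249129/1146031436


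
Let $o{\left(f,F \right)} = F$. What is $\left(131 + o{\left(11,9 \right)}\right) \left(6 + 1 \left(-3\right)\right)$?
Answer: $420$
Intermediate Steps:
$\left(131 + o{\left(11,9 \right)}\right) \left(6 + 1 \left(-3\right)\right) = \left(131 + 9\right) \left(6 + 1 \left(-3\right)\right) = 140 \left(6 - 3\right) = 140 \cdot 3 = 420$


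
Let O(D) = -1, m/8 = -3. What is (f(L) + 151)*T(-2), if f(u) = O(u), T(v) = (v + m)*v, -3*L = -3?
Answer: 7800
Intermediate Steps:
L = 1 (L = -⅓*(-3) = 1)
m = -24 (m = 8*(-3) = -24)
T(v) = v*(-24 + v) (T(v) = (v - 24)*v = (-24 + v)*v = v*(-24 + v))
f(u) = -1
(f(L) + 151)*T(-2) = (-1 + 151)*(-2*(-24 - 2)) = 150*(-2*(-26)) = 150*52 = 7800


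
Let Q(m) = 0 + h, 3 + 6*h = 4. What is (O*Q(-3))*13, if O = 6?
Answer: 13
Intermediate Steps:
h = ⅙ (h = -½ + (⅙)*4 = -½ + ⅔ = ⅙ ≈ 0.16667)
Q(m) = ⅙ (Q(m) = 0 + ⅙ = ⅙)
(O*Q(-3))*13 = (6*(⅙))*13 = 1*13 = 13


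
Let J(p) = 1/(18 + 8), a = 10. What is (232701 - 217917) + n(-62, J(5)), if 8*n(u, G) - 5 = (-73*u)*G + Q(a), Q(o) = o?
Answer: 769997/52 ≈ 14808.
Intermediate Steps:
J(p) = 1/26
n(u, G) = 15/8 - 73*G*u/8 (n(u, G) = 5/8 + ((-73*u)*G + 10)/8 = 5/8 + (-73*G*u + 10)/8 = 5/8 + (10 - 73*G*u)/8 = 5/8 + (5/4 - 73*G*u/8) = 15/8 - 73*G*u/8)
(232701 - 217917) + n(-62, J(5)) = (232701 - 217917) + (15/8 - 73/8*1/26*(-62)) = 14784 + (15/8 + 2263/104) = 14784 + 1229/52 = 769997/52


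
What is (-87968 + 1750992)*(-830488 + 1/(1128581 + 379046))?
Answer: -189292366096508400/137057 ≈ -1.3811e+12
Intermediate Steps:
(-87968 + 1750992)*(-830488 + 1/(1128581 + 379046)) = 1663024*(-830488 + 1/1507627) = 1663024*(-1252066131975/1507627) = -189292366096508400/137057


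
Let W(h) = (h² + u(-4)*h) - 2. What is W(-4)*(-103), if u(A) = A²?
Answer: 5150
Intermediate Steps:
W(h) = -2 + h² + 16*h (W(h) = (h² + (-4)²*h) - 2 = (h² + 16*h) - 2 = -2 + h² + 16*h)
W(-4)*(-103) = (-2 + (-4)² + 16*(-4))*(-103) = (-2 + 16 - 64)*(-103) = -50*(-103) = 5150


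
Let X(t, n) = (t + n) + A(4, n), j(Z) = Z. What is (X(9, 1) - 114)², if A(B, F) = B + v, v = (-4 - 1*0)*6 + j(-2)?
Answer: 15876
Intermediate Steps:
v = -26 (v = (-4 - 1*0)*6 - 2 = (-4 + 0)*6 - 2 = -4*6 - 2 = -24 - 2 = -26)
A(B, F) = -26 + B (A(B, F) = B - 26 = -26 + B)
X(t, n) = -22 + n + t (X(t, n) = (t + n) + (-26 + 4) = (n + t) - 22 = -22 + n + t)
(X(9, 1) - 114)² = ((-22 + 1 + 9) - 114)² = (-12 - 114)² = (-126)² = 15876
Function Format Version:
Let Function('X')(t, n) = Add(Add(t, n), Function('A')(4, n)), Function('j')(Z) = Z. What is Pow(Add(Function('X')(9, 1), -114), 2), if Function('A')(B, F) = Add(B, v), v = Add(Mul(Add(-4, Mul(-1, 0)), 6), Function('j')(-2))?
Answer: 15876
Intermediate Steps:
v = -26 (v = Add(Mul(Add(-4, Mul(-1, 0)), 6), -2) = Add(Mul(Add(-4, 0), 6), -2) = Add(Mul(-4, 6), -2) = Add(-24, -2) = -26)
Function('A')(B, F) = Add(-26, B) (Function('A')(B, F) = Add(B, -26) = Add(-26, B))
Function('X')(t, n) = Add(-22, n, t) (Function('X')(t, n) = Add(Add(t, n), Add(-26, 4)) = Add(Add(n, t), -22) = Add(-22, n, t))
Pow(Add(Function('X')(9, 1), -114), 2) = Pow(Add(Add(-22, 1, 9), -114), 2) = Pow(Add(-12, -114), 2) = Pow(-126, 2) = 15876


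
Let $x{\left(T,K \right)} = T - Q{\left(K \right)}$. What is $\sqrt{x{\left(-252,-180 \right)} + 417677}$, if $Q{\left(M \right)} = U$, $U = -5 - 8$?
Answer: $3 \sqrt{46382} \approx 646.09$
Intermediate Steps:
$U = -13$ ($U = -5 - 8 = -13$)
$Q{\left(M \right)} = -13$
$x{\left(T,K \right)} = 13 + T$ ($x{\left(T,K \right)} = T - -13 = T + 13 = 13 + T$)
$\sqrt{x{\left(-252,-180 \right)} + 417677} = \sqrt{\left(13 - 252\right) + 417677} = \sqrt{-239 + 417677} = \sqrt{417438} = 3 \sqrt{46382}$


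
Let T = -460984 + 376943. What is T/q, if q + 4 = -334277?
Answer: 84041/334281 ≈ 0.25141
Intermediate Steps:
q = -334281 (q = -4 - 334277 = -334281)
T = -84041
T/q = -84041/(-334281) = -84041*(-1/334281) = 84041/334281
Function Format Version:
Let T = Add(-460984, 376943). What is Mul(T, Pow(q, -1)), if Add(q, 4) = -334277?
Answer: Rational(84041, 334281) ≈ 0.25141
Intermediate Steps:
q = -334281 (q = Add(-4, -334277) = -334281)
T = -84041
Mul(T, Pow(q, -1)) = Mul(-84041, Pow(-334281, -1)) = Mul(-84041, Rational(-1, 334281)) = Rational(84041, 334281)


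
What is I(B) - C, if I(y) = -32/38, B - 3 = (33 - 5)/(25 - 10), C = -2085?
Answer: 39599/19 ≈ 2084.2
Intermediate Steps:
B = 73/15 (B = 3 + (33 - 5)/(25 - 10) = 3 + 28/15 = 73/15 ≈ 4.8667)
I(y) = -16/19 (I(y) = -32*1/38 = -16/19)
I(B) - C = -16/19 - 1*(-2085) = -16/19 + 2085 = 39599/19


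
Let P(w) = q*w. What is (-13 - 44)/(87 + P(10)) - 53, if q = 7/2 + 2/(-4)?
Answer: -2086/39 ≈ -53.487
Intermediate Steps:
q = 3 (q = 7*(½) + 2*(-¼) = 7/2 - ½ = 3)
P(w) = 3*w
(-13 - 44)/(87 + P(10)) - 53 = (-13 - 44)/(87 + 3*10) - 53 = -57/(87 + 30) - 53 = -57/117 - 53 = -57*1/117 - 53 = -19/39 - 53 = -2086/39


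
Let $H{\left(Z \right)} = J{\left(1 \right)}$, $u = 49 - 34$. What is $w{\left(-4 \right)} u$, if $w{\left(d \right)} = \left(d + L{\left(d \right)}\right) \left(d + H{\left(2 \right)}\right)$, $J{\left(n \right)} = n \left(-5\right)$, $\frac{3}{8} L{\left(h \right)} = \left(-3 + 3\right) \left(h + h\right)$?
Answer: $540$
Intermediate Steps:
$L{\left(h \right)} = 0$ ($L{\left(h \right)} = \frac{8 \left(-3 + 3\right) \left(h + h\right)}{3} = \frac{8 \cdot 0 \cdot 2 h}{3} = \frac{8}{3} \cdot 0 = 0$)
$u = 15$ ($u = 49 - 34 = 15$)
$J{\left(n \right)} = - 5 n$
$H{\left(Z \right)} = -5$ ($H{\left(Z \right)} = \left(-5\right) 1 = -5$)
$w{\left(d \right)} = d \left(-5 + d\right)$ ($w{\left(d \right)} = \left(d + 0\right) \left(d - 5\right) = d \left(-5 + d\right)$)
$w{\left(-4 \right)} u = - 4 \left(-5 - 4\right) 15 = \left(-4\right) \left(-9\right) 15 = 36 \cdot 15 = 540$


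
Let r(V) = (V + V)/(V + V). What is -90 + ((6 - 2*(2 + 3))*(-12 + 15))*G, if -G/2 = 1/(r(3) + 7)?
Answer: -87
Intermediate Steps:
r(V) = 1 (r(V) = (2*V)/((2*V)) = (2*V)*(1/(2*V)) = 1)
G = -¼ (G = -2/(1 + 7) = -2/8 = -2*⅛ = -¼ ≈ -0.25000)
-90 + ((6 - 2*(2 + 3))*(-12 + 15))*G = -90 + ((6 - 2*(2 + 3))*(-12 + 15))*(-¼) = -90 + ((6 - 2*5)*3)*(-¼) = -90 + ((6 - 10)*3)*(-¼) = -90 - 4*3*(-¼) = -90 - 12*(-¼) = -90 + 3 = -87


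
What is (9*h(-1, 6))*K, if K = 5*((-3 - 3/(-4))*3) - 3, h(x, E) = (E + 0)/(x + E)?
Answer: -3969/10 ≈ -396.90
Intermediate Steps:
h(x, E) = E/(E + x)
K = -147/4 (K = 5*((-3 - 3*(-1/4))*3) - 3 = 5*((-3 + 3/4)*3) - 3 = 5*(-9/4*3) - 3 = 5*(-27/4) - 3 = -135/4 - 3 = -147/4 ≈ -36.750)
(9*h(-1, 6))*K = (9*(6/(6 - 1)))*(-147/4) = (9*(6/5))*(-147/4) = (54/5)*(-147/4) = -3969/10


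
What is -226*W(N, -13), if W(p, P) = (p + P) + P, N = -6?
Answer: 7232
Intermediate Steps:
W(p, P) = p + 2*P (W(p, P) = (P + p) + P = p + 2*P)
-226*W(N, -13) = -226*(-6 + 2*(-13)) = -226*(-6 - 26) = -226*(-32) = 7232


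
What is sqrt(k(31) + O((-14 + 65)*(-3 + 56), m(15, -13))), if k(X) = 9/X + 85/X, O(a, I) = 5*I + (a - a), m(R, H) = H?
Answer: I*sqrt(59551)/31 ≈ 7.872*I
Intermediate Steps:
O(a, I) = 5*I (O(a, I) = 5*I + 0 = 5*I)
k(X) = 94/X
sqrt(k(31) + O((-14 + 65)*(-3 + 56), m(15, -13))) = sqrt(94/31 + 5*(-13)) = sqrt(94*(1/31) - 65) = sqrt(94/31 - 65) = sqrt(-1921/31) = I*sqrt(59551)/31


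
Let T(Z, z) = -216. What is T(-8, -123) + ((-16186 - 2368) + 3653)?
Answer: -15117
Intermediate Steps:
T(-8, -123) + ((-16186 - 2368) + 3653) = -216 + ((-16186 - 2368) + 3653) = -216 + (-18554 + 3653) = -216 - 14901 = -15117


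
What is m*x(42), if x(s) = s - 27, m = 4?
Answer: 60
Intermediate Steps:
x(s) = -27 + s
m*x(42) = 4*(-27 + 42) = 4*15 = 60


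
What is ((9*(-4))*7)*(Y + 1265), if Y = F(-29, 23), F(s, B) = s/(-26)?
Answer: -4147794/13 ≈ -3.1906e+5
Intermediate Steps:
F(s, B) = -s/26 (F(s, B) = s*(-1/26) = -s/26)
Y = 29/26 (Y = -1/26*(-29) = 29/26 ≈ 1.1154)
((9*(-4))*7)*(Y + 1265) = ((9*(-4))*7)*(29/26 + 1265) = -36*7*(32919/26) = -252*32919/26 = -4147794/13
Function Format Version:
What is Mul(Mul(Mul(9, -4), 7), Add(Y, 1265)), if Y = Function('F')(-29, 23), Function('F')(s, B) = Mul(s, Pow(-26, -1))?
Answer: Rational(-4147794, 13) ≈ -3.1906e+5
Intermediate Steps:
Function('F')(s, B) = Mul(Rational(-1, 26), s) (Function('F')(s, B) = Mul(s, Rational(-1, 26)) = Mul(Rational(-1, 26), s))
Y = Rational(29, 26) (Y = Mul(Rational(-1, 26), -29) = Rational(29, 26) ≈ 1.1154)
Mul(Mul(Mul(9, -4), 7), Add(Y, 1265)) = Mul(Mul(Mul(9, -4), 7), Add(Rational(29, 26), 1265)) = Mul(Mul(-36, 7), Rational(32919, 26)) = Mul(-252, Rational(32919, 26)) = Rational(-4147794, 13)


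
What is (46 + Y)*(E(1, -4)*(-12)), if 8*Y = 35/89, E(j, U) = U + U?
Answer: 393444/89 ≈ 4420.7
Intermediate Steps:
E(j, U) = 2*U
Y = 35/712 (Y = (35/89)/8 = (35*(1/89))/8 = (⅛)*(35/89) = 35/712 ≈ 0.049157)
(46 + Y)*(E(1, -4)*(-12)) = (46 + 35/712)*((2*(-4))*(-12)) = 32787*(-8*(-12))/712 = (32787/712)*96 = 393444/89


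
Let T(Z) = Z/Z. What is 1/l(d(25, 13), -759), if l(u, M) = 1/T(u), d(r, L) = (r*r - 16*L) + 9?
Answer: 1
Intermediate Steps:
T(Z) = 1
d(r, L) = 9 + r² - 16*L (d(r, L) = (r² - 16*L) + 9 = 9 + r² - 16*L)
l(u, M) = 1 (l(u, M) = 1/1 = 1)
1/l(d(25, 13), -759) = 1/1 = 1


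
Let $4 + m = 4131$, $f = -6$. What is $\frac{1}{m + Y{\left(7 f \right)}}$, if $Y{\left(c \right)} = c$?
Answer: $\frac{1}{4085} \approx 0.0002448$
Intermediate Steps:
$m = 4127$ ($m = -4 + 4131 = 4127$)
$\frac{1}{m + Y{\left(7 f \right)}} = \frac{1}{4127 + 7 \left(-6\right)} = \frac{1}{4127 - 42} = \frac{1}{4085}$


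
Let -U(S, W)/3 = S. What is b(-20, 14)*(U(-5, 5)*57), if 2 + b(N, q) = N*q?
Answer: -241110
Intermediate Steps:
b(N, q) = -2 + N*q
U(S, W) = -3*S
b(-20, 14)*(U(-5, 5)*57) = (-2 - 20*14)*(-3*(-5)*57) = (-2 - 280)*(15*57) = -282*855 = -241110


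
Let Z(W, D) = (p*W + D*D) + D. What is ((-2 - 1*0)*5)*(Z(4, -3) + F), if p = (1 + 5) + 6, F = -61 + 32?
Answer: -250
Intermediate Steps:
F = -29
p = 12 (p = 6 + 6 = 12)
Z(W, D) = D + D² + 12*W (Z(W, D) = (12*W + D*D) + D = (12*W + D²) + D = (D² + 12*W) + D = D + D² + 12*W)
((-2 - 1*0)*5)*(Z(4, -3) + F) = ((-2 - 1*0)*5)*((-3 + (-3)² + 12*4) - 29) = ((-2 + 0)*5)*((-3 + 9 + 48) - 29) = (-2*5)*(54 - 29) = -10*25 = -250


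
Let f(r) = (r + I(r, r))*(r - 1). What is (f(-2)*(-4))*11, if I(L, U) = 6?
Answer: 528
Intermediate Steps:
f(r) = (-1 + r)*(6 + r) (f(r) = (r + 6)*(r - 1) = (6 + r)*(-1 + r) = (-1 + r)*(6 + r))
(f(-2)*(-4))*11 = ((-6 + (-2)**2 + 5*(-2))*(-4))*11 = ((-6 + 4 - 10)*(-4))*11 = -12*(-4)*11 = 48*11 = 528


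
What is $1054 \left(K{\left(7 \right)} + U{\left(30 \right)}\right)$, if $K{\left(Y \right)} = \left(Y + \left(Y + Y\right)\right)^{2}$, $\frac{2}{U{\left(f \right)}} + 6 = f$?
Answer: $\frac{2789411}{6} \approx 4.649 \cdot 10^{5}$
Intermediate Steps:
$U{\left(f \right)} = \frac{2}{-6 + f}$
$K{\left(Y \right)} = 9 Y^{2}$ ($K{\left(Y \right)} = \left(Y + 2 Y\right)^{2} = \left(3 Y\right)^{2} = 9 Y^{2}$)
$1054 \left(K{\left(7 \right)} + U{\left(30 \right)}\right) = 1054 \left(9 \cdot 7^{2} + \frac{2}{-6 + 30}\right) = 1054 \left(9 \cdot 49 + \frac{2}{24}\right) = 1054 \left(441 + 2 \cdot \frac{1}{24}\right) = 1054 \left(441 + \frac{1}{12}\right) = 1054 \cdot \frac{5293}{12} = \frac{2789411}{6}$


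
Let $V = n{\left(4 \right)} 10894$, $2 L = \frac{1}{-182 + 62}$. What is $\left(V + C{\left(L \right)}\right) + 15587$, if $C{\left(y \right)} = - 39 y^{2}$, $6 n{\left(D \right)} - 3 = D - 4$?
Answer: $\frac{403852787}{19200} \approx 21034.0$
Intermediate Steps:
$L = - \frac{1}{240}$ ($L = \frac{1}{2 \left(-182 + 62\right)} = \frac{1}{2 \left(-120\right)} = \frac{1}{2} \left(- \frac{1}{120}\right) = - \frac{1}{240} \approx -0.0041667$)
$n{\left(D \right)} = - \frac{1}{6} + \frac{D}{6}$ ($n{\left(D \right)} = \frac{1}{2} + \frac{D - 4}{6} = \frac{1}{2} + \frac{-4 + D}{6} = \frac{1}{2} + \left(- \frac{2}{3} + \frac{D}{6}\right) = - \frac{1}{6} + \frac{D}{6}$)
$V = 5447$ ($V = \left(- \frac{1}{6} + \frac{1}{6} \cdot 4\right) 10894 = \left(- \frac{1}{6} + \frac{2}{3}\right) 10894 = \frac{1}{2} \cdot 10894 = 5447$)
$\left(V + C{\left(L \right)}\right) + 15587 = \left(5447 - 39 \left(- \frac{1}{240}\right)^{2}\right) + 15587 = \left(5447 - \frac{13}{19200}\right) + 15587 = \frac{104582387}{19200} + 15587 = \frac{403852787}{19200}$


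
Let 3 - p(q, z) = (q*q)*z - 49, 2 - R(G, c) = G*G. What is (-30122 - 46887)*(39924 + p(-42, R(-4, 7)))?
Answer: -4980326048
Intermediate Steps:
R(G, c) = 2 - G**2 (R(G, c) = 2 - G*G = 2 - G**2)
p(q, z) = 52 - z*q**2 (p(q, z) = 3 - ((q*q)*z - 49) = 3 - (q**2*z - 49) = 3 - (z*q**2 - 49) = 3 - (-49 + z*q**2) = 3 + (49 - z*q**2) = 52 - z*q**2)
(-30122 - 46887)*(39924 + p(-42, R(-4, 7))) = (-30122 - 46887)*(39924 + (52 - 1*(2 - 1*(-4)**2)*(-42)**2)) = -77009*(39924 + (52 - 1*(2 - 1*16)*1764)) = -77009*(39924 + (52 - 1*(2 - 16)*1764)) = -77009*(39924 + (52 - 1*(-14)*1764)) = -77009*(39924 + (52 + 24696)) = -77009*(39924 + 24748) = -77009*64672 = -4980326048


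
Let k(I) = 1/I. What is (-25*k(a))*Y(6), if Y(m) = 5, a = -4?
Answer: 125/4 ≈ 31.250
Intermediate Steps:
(-25*k(a))*Y(6) = -25/(-4)*5 = -25*(-1/4)*5 = (25/4)*5 = 125/4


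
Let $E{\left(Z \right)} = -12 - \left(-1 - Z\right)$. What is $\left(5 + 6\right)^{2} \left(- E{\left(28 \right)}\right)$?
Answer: $-2057$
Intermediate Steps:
$E{\left(Z \right)} = -11 + Z$ ($E{\left(Z \right)} = -12 + \left(1 + Z\right) = -11 + Z$)
$\left(5 + 6\right)^{2} \left(- E{\left(28 \right)}\right) = \left(5 + 6\right)^{2} \left(- (-11 + 28)\right) = 11^{2} \left(\left(-1\right) 17\right) = 121 \left(-17\right) = -2057$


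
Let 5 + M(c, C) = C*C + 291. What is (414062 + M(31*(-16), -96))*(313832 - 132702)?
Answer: 76720147320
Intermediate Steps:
M(c, C) = 286 + C² (M(c, C) = -5 + (C*C + 291) = -5 + (C² + 291) = -5 + (291 + C²) = 286 + C²)
(414062 + M(31*(-16), -96))*(313832 - 132702) = (414062 + (286 + (-96)²))*(313832 - 132702) = (414062 + (286 + 9216))*181130 = (414062 + 9502)*181130 = 423564*181130 = 76720147320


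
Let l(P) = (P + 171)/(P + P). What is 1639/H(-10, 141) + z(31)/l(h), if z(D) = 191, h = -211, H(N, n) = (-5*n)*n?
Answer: 160243525/79524 ≈ 2015.0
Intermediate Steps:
H(N, n) = -5*n²
l(P) = (171 + P)/(2*P) (l(P) = (171 + P)/((2*P)) = (171 + P)*(1/(2*P)) = (171 + P)/(2*P))
1639/H(-10, 141) + z(31)/l(h) = 1639/((-5*141²)) + 191/(((½)*(171 - 211)/(-211))) = 1639/((-5*19881)) + 191/(((½)*(-1/211)*(-40))) = 1639/(-99405) + 191/(20/211) = 1639*(-1/99405) + 191*(211/20) = -1639/99405 + 40301/20 = 160243525/79524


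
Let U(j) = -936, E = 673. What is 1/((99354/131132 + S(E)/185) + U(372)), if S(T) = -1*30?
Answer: -2425942/2269237059 ≈ -0.0010691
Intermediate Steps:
S(T) = -30
1/((99354/131132 + S(E)/185) + U(372)) = 1/((99354/131132 - 30/185) - 936) = 1/((99354*(1/131132) - 30*1/185) - 936) = 1/((49677/65566 - 6/37) - 936) = 1/(1444653/2425942 - 936) = 1/(-2269237059/2425942) = -2425942/2269237059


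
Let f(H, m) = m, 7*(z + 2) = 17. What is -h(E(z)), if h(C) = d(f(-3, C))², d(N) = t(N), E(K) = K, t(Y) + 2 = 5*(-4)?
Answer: -484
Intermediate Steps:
z = 3/7 (z = -2 + (⅐)*17 = -2 + 17/7 = 3/7 ≈ 0.42857)
t(Y) = -22 (t(Y) = -2 + 5*(-4) = -2 - 20 = -22)
d(N) = -22
h(C) = 484 (h(C) = (-22)² = 484)
-h(E(z)) = -1*484 = -484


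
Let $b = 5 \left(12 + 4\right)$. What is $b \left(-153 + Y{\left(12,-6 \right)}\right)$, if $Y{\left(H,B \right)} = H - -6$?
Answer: $-10800$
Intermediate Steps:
$Y{\left(H,B \right)} = 6 + H$ ($Y{\left(H,B \right)} = H + 6 = 6 + H$)
$b = 80$ ($b = 5 \cdot 16 = 80$)
$b \left(-153 + Y{\left(12,-6 \right)}\right) = 80 \left(-153 + \left(6 + 12\right)\right) = 80 \left(-153 + 18\right) = 80 \left(-135\right) = -10800$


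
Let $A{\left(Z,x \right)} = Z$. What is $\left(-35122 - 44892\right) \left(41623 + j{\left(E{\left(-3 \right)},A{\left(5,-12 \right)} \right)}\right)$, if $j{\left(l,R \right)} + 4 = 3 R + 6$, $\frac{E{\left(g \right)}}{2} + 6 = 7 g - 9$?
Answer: $-3331782960$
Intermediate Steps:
$E{\left(g \right)} = -30 + 14 g$ ($E{\left(g \right)} = -12 + 2 \left(7 g - 9\right) = -12 + 2 \left(-9 + 7 g\right) = -12 + \left(-18 + 14 g\right) = -30 + 14 g$)
$j{\left(l,R \right)} = 2 + 3 R$ ($j{\left(l,R \right)} = -4 + \left(3 R + 6\right) = -4 + \left(6 + 3 R\right) = 2 + 3 R$)
$\left(-35122 - 44892\right) \left(41623 + j{\left(E{\left(-3 \right)},A{\left(5,-12 \right)} \right)}\right) = \left(-35122 - 44892\right) \left(41623 + \left(2 + 3 \cdot 5\right)\right) = - 80014 \left(41623 + \left(2 + 15\right)\right) = - 80014 \left(41623 + 17\right) = \left(-80014\right) 41640 = -3331782960$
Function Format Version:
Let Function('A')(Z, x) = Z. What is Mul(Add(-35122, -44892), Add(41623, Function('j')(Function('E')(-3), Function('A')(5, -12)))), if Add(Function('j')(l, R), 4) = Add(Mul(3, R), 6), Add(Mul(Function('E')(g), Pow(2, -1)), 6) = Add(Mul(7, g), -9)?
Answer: -3331782960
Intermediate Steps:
Function('E')(g) = Add(-30, Mul(14, g)) (Function('E')(g) = Add(-12, Mul(2, Add(Mul(7, g), -9))) = Add(-12, Mul(2, Add(-9, Mul(7, g)))) = Add(-12, Add(-18, Mul(14, g))) = Add(-30, Mul(14, g)))
Function('j')(l, R) = Add(2, Mul(3, R)) (Function('j')(l, R) = Add(-4, Add(Mul(3, R), 6)) = Add(-4, Add(6, Mul(3, R))) = Add(2, Mul(3, R)))
Mul(Add(-35122, -44892), Add(41623, Function('j')(Function('E')(-3), Function('A')(5, -12)))) = Mul(Add(-35122, -44892), Add(41623, Add(2, Mul(3, 5)))) = Mul(-80014, Add(41623, Add(2, 15))) = Mul(-80014, Add(41623, 17)) = Mul(-80014, 41640) = -3331782960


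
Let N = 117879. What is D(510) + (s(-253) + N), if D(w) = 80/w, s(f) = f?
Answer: 5998934/51 ≈ 1.1763e+5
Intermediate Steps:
D(510) + (s(-253) + N) = 80/510 + (-253 + 117879) = 80*(1/510) + 117626 = 8/51 + 117626 = 5998934/51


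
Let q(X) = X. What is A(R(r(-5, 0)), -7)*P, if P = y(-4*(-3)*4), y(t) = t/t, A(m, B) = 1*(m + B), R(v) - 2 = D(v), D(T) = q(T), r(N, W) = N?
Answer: -10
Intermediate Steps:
D(T) = T
R(v) = 2 + v
A(m, B) = B + m (A(m, B) = 1*(B + m) = B + m)
y(t) = 1
P = 1
A(R(r(-5, 0)), -7)*P = (-7 + (2 - 5))*1 = (-7 - 3)*1 = -10*1 = -10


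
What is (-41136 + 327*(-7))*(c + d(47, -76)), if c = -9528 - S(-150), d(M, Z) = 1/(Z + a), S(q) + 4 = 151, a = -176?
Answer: 11763837325/28 ≈ 4.2014e+8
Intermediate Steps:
S(q) = 147 (S(q) = -4 + 151 = 147)
d(M, Z) = 1/(-176 + Z) (d(M, Z) = 1/(Z - 176) = 1/(-176 + Z))
c = -9675 (c = -9528 - 1*147 = -9528 - 147 = -9675)
(-41136 + 327*(-7))*(c + d(47, -76)) = (-41136 + 327*(-7))*(-9675 + 1/(-176 - 76)) = (-41136 - 2289)*(-9675 + 1/(-252)) = -43425*(-9675 - 1/252) = -43425*(-2438101/252) = 11763837325/28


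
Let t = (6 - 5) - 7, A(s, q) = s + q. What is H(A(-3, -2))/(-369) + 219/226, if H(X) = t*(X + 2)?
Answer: 8527/9266 ≈ 0.92025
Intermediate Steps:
A(s, q) = q + s
t = -6 (t = 1 - 7 = -6)
H(X) = -12 - 6*X (H(X) = -6*(X + 2) = -6*(2 + X) = -12 - 6*X)
H(A(-3, -2))/(-369) + 219/226 = (-12 - 6*(-2 - 3))/(-369) + 219/226 = (-12 - 6*(-5))*(-1/369) + 219*(1/226) = (-12 + 30)*(-1/369) + 219/226 = 18*(-1/369) + 219/226 = -2/41 + 219/226 = 8527/9266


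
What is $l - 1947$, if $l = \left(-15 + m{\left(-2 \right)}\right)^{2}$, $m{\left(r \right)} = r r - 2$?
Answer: $-1778$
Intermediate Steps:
$m{\left(r \right)} = -2 + r^{2}$ ($m{\left(r \right)} = r^{2} - 2 = -2 + r^{2}$)
$l = 169$ ($l = \left(-15 - \left(2 - \left(-2\right)^{2}\right)\right)^{2} = \left(-15 + \left(-2 + 4\right)\right)^{2} = \left(-15 + 2\right)^{2} = \left(-13\right)^{2} = 169$)
$l - 1947 = 169 - 1947 = -1778$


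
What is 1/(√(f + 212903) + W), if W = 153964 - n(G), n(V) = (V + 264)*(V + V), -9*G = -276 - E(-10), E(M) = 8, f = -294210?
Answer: 887776524/120126605176843 - 6561*I*√81307/120126605176843 ≈ 7.3903e-6 - 1.5574e-8*I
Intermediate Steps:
G = 284/9 (G = -(-276 - 1*8)/9 = -(-276 - 8)/9 = -⅑*(-284) = 284/9 ≈ 31.556)
n(V) = 2*V*(264 + V) (n(V) = (264 + V)*(2*V) = 2*V*(264 + V))
W = 10960204/81 (W = 153964 - 2*284*(264 + 284/9)/9 = 153964 - 2*284*2660/(9*9) = 153964 - 1*1510880/81 = 153964 - 1510880/81 = 10960204/81 ≈ 1.3531e+5)
1/(√(f + 212903) + W) = 1/(√(-294210 + 212903) + 10960204/81) = 1/(√(-81307) + 10960204/81) = 1/(I*√81307 + 10960204/81) = 1/(10960204/81 + I*√81307)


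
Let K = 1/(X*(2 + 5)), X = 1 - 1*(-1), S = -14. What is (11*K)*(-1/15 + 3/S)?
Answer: -649/2940 ≈ -0.22075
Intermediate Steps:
X = 2 (X = 1 + 1 = 2)
K = 1/14 (K = 1/(2*(2 + 5)) = 1/(2*7) = 1/14 ≈ 0.071429)
(11*K)*(-1/15 + 3/S) = (11*(1/14))*(-1/15 + 3/(-14)) = 11*(-1*1/15 + 3*(-1/14))/14 = 11*(-1/15 - 3/14)/14 = (11/14)*(-59/210) = -649/2940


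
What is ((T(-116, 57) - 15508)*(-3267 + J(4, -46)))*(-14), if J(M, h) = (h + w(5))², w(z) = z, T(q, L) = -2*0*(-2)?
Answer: -344339632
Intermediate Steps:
T(q, L) = 0 (T(q, L) = 0*(-2) = 0)
J(M, h) = (5 + h)² (J(M, h) = (h + 5)² = (5 + h)²)
((T(-116, 57) - 15508)*(-3267 + J(4, -46)))*(-14) = ((0 - 15508)*(-3267 + (5 - 46)²))*(-14) = -15508*(-3267 + (-41)²)*(-14) = -15508*(-3267 + 1681)*(-14) = -15508*(-1586)*(-14) = 24595688*(-14) = -344339632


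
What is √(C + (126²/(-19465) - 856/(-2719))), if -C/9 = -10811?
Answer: √272541958690378820935/52925335 ≈ 311.93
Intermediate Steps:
C = 97299 (C = -9*(-10811) = 97299)
√(C + (126²/(-19465) - 856/(-2719))) = √(97299 + (126²/(-19465) - 856/(-2719))) = √(97299 + (15876*(-1/19465) - 856*(-1/2719))) = √(97299 + (-15876/19465 + 856/2719)) = √(97299 - 26504804/52925335) = √(5149555665361/52925335) = √272541958690378820935/52925335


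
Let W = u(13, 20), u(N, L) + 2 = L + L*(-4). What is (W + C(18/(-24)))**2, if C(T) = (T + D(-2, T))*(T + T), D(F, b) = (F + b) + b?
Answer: 198025/64 ≈ 3094.1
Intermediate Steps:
u(N, L) = -2 - 3*L (u(N, L) = -2 + (L + L*(-4)) = -2 + (L - 4*L) = -2 - 3*L)
D(F, b) = F + 2*b
W = -62 (W = -2 - 3*20 = -2 - 60 = -62)
C(T) = 2*T*(-2 + 3*T) (C(T) = (T + (-2 + 2*T))*(T + T) = (-2 + 3*T)*(2*T) = 2*T*(-2 + 3*T))
(W + C(18/(-24)))**2 = (-62 + 2*(18/(-24))*(-2 + 3*(18/(-24))))**2 = (-62 + 2*(18*(-1/24))*(-2 + 3*(18*(-1/24))))**2 = (-62 + 2*(-3/4)*(-2 + 3*(-3/4)))**2 = (-62 + 2*(-3/4)*(-2 - 9/4))**2 = (-62 + 2*(-3/4)*(-17/4))**2 = (-62 + 51/8)**2 = (-445/8)**2 = 198025/64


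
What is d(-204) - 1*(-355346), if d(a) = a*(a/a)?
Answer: 355142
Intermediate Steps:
d(a) = a (d(a) = a*1 = a)
d(-204) - 1*(-355346) = -204 - 1*(-355346) = -204 + 355346 = 355142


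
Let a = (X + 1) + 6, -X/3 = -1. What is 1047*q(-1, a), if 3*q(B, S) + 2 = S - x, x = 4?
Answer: 1396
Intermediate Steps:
X = 3 (X = -3*(-1) = 3)
a = 10 (a = (3 + 1) + 6 = 4 + 6 = 10)
q(B, S) = -2 + S/3 (q(B, S) = -2/3 + (S - 1*4)/3 = -2/3 + (S - 4)/3 = -2/3 + (-4 + S)/3 = -2/3 + (-4/3 + S/3) = -2 + S/3)
1047*q(-1, a) = 1047*(-2 + (1/3)*10) = 1047*(-2 + 10/3) = 1047*(4/3) = 1396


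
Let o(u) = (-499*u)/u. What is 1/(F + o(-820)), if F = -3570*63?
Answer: -1/225409 ≈ -4.4364e-6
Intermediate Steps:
F = -224910
o(u) = -499
1/(F + o(-820)) = 1/(-224910 - 499) = 1/(-225409) = -1/225409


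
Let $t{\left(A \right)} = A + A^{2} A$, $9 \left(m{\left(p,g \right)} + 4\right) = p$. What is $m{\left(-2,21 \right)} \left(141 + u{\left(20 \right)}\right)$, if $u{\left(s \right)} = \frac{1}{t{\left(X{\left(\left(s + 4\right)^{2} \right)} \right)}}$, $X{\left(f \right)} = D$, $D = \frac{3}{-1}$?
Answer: $- \frac{80351}{135} \approx -595.19$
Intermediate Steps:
$D = -3$ ($D = 3 \left(-1\right) = -3$)
$m{\left(p,g \right)} = -4 + \frac{p}{9}$
$X{\left(f \right)} = -3$
$t{\left(A \right)} = A + A^{3}$
$u{\left(s \right)} = - \frac{1}{30}$ ($u{\left(s \right)} = \frac{1}{-3 + \left(-3\right)^{3}} = \frac{1}{-3 - 27} = \frac{1}{-30} = - \frac{1}{30}$)
$m{\left(-2,21 \right)} \left(141 + u{\left(20 \right)}\right) = \left(-4 + \frac{1}{9} \left(-2\right)\right) \left(141 - \frac{1}{30}\right) = \left(-4 - \frac{2}{9}\right) \frac{4229}{30} = \left(- \frac{38}{9}\right) \frac{4229}{30} = - \frac{80351}{135}$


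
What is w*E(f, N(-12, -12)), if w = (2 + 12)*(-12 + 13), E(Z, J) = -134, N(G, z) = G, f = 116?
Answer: -1876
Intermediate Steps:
w = 14 (w = 14*1 = 14)
w*E(f, N(-12, -12)) = 14*(-134) = -1876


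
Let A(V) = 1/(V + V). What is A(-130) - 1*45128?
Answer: -11733281/260 ≈ -45128.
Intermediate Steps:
A(V) = 1/(2*V)
A(-130) - 1*45128 = (1/2)/(-130) - 1*45128 = (1/2)*(-1/130) - 45128 = -1/260 - 45128 = -11733281/260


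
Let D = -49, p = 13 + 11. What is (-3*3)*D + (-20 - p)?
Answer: 397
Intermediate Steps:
p = 24
(-3*3)*D + (-20 - p) = -3*3*(-49) + (-20 - 1*24) = -9*(-49) + (-20 - 24) = 441 - 44 = 397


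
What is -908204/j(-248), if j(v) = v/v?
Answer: -908204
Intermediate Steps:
j(v) = 1
-908204/j(-248) = -908204/1 = -908204*1 = -908204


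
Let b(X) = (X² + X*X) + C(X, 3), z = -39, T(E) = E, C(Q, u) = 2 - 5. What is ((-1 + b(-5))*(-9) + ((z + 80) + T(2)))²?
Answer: 137641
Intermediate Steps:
C(Q, u) = -3
b(X) = -3 + 2*X² (b(X) = (X² + X*X) - 3 = (X² + X²) - 3 = 2*X² - 3 = -3 + 2*X²)
((-1 + b(-5))*(-9) + ((z + 80) + T(2)))² = ((-1 + (-3 + 2*(-5)²))*(-9) + ((-39 + 80) + 2))² = ((-1 + (-3 + 2*25))*(-9) + (41 + 2))² = ((-1 + (-3 + 50))*(-9) + 43)² = ((-1 + 47)*(-9) + 43)² = (46*(-9) + 43)² = (-414 + 43)² = (-371)² = 137641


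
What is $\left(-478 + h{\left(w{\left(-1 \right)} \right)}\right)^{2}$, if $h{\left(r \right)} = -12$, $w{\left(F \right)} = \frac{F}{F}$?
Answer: $240100$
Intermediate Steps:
$w{\left(F \right)} = 1$
$\left(-478 + h{\left(w{\left(-1 \right)} \right)}\right)^{2} = \left(-478 - 12\right)^{2} = \left(-490\right)^{2} = 240100$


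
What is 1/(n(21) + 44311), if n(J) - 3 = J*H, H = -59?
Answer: 1/43075 ≈ 2.3215e-5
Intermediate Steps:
n(J) = 3 - 59*J (n(J) = 3 + J*(-59) = 3 - 59*J)
1/(n(21) + 44311) = 1/((3 - 59*21) + 44311) = 1/((3 - 1239) + 44311) = 1/(-1236 + 44311) = 1/43075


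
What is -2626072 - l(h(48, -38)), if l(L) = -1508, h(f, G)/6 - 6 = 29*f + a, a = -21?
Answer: -2624564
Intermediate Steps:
h(f, G) = -90 + 174*f (h(f, G) = 36 + 6*(29*f - 21) = 36 + 6*(-21 + 29*f) = 36 + (-126 + 174*f) = -90 + 174*f)
-2626072 - l(h(48, -38)) = -2626072 - 1*(-1508) = -2626072 + 1508 = -2624564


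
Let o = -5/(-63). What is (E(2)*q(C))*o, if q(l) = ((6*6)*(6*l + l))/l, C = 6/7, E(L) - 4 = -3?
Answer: 20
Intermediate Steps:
E(L) = 1 (E(L) = 4 - 3 = 1)
C = 6/7 (C = 6*(⅐) = 6/7 ≈ 0.85714)
o = 5/63 (o = -5*(-1/63) = 5/63 ≈ 0.079365)
q(l) = 252 (q(l) = (36*(7*l))/l = (252*l)/l = 252)
(E(2)*q(C))*o = (1*252)*(5/63) = 252*(5/63) = 20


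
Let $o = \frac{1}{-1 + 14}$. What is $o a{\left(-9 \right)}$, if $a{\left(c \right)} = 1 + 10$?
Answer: $\frac{11}{13} \approx 0.84615$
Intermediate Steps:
$a{\left(c \right)} = 11$
$o = \frac{1}{13} \approx 0.076923$
$o a{\left(-9 \right)} = \frac{1}{13} \cdot 11 = \frac{11}{13}$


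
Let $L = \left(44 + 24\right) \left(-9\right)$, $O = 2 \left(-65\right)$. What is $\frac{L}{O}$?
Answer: $\frac{306}{65} \approx 4.7077$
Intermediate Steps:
$O = -130$
$L = -612$ ($L = 68 \left(-9\right) = -612$)
$\frac{L}{O} = - \frac{612}{-130} = \left(-612\right) \left(- \frac{1}{130}\right) = \frac{306}{65}$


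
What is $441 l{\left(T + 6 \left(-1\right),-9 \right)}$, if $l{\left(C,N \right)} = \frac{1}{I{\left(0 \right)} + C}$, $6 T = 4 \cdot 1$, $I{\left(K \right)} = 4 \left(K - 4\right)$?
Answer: $- \frac{1323}{64} \approx -20.672$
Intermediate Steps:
$I{\left(K \right)} = -16 + 4 K$ ($I{\left(K \right)} = 4 \left(-4 + K\right) = -16 + 4 K$)
$T = \frac{2}{3}$ ($T = \frac{4 \cdot 1}{6} = \frac{1}{6} \cdot 4 = \frac{2}{3} \approx 0.66667$)
$l{\left(C,N \right)} = \frac{1}{-16 + C}$ ($l{\left(C,N \right)} = \frac{1}{\left(-16 + 4 \cdot 0\right) + C} = \frac{1}{\left(-16 + 0\right) + C} = \frac{1}{-16 + C}$)
$441 l{\left(T + 6 \left(-1\right),-9 \right)} = \frac{441}{-16 + \left(\frac{2}{3} + 6 \left(-1\right)\right)} = \frac{441}{-16 + \left(\frac{2}{3} - 6\right)} = \frac{441}{-16 - \frac{16}{3}} = \frac{441}{- \frac{64}{3}} = 441 \left(- \frac{3}{64}\right) = - \frac{1323}{64}$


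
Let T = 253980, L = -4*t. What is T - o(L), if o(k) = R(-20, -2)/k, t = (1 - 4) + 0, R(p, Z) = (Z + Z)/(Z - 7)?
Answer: 6857459/27 ≈ 2.5398e+5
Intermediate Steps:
R(p, Z) = 2*Z/(-7 + Z) (R(p, Z) = (2*Z)/(-7 + Z) = 2*Z/(-7 + Z))
t = -3 (t = -3 + 0 = -3)
L = 12 (L = -4*(-3) = 12)
o(k) = 4/(9*k) (o(k) = (2*(-2)/(-7 - 2))/k = (2*(-2)/(-9))/k = (2*(-2)*(-⅑))/k = 4/(9*k))
T - o(L) = 253980 - 4/(9*12) = 253980 - 1*1/27 = 253980 - 1/27 = 6857459/27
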